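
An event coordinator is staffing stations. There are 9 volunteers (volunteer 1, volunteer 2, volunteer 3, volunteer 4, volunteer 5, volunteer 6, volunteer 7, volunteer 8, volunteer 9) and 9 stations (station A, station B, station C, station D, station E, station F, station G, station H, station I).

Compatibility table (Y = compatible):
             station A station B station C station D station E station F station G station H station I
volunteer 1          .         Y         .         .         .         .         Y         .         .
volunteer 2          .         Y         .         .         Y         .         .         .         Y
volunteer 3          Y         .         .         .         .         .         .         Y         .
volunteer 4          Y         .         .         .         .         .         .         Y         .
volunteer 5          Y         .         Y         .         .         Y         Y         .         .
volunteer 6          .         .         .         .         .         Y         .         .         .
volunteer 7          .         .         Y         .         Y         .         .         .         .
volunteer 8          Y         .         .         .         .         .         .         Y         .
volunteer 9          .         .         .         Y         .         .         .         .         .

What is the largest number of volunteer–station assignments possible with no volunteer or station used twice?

One maximum matching: volunteer 1–station B, volunteer 2–station E, volunteer 3–station H, volunteer 4–station A, volunteer 5–station G, volunteer 6–station F, volunteer 7–station C, volunteer 9–station D.
The set {volunteer 3, volunteer 4, volunteer 8} has only 2 neighbours ({station A, station H}), so by Hall's theorem at most 8 of the 9 volunteers can be matched.

8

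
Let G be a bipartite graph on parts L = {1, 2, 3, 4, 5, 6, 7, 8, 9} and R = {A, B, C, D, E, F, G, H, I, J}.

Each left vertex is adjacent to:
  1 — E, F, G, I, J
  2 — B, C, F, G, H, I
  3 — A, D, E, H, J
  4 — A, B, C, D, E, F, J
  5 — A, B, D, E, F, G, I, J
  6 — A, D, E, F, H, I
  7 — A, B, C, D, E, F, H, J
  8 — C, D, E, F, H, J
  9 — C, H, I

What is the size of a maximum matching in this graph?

A valid assignment of size 9: 1→F, 2→G, 3→D, 4→E, 5→B, 6→H, 7→A, 8→J, 9→C.
This saturates every left vertex, so 9 is the maximum.

9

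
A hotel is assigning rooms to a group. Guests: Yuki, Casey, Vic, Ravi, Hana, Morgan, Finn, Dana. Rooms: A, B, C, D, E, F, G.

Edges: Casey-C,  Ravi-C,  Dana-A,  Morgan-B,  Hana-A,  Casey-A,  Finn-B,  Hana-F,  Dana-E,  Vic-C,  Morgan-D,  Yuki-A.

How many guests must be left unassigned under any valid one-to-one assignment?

2

One maximum matching: Yuki→A, Casey→C, Hana→F, Morgan→D, Finn→B, Dana→E.
The set {Yuki, Casey, Vic, Ravi} has only 2 neighbours ({A, C}), so by Hall's theorem at most 6 of the 8 guests can be matched.
That matches 6 of the 8, leaving 2 unmatched; no matching can do better.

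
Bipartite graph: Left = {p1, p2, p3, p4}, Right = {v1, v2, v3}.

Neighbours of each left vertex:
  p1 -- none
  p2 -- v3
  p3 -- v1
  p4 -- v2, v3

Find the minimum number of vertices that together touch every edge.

The 3 edges p2–v3, p3–v1, p4–v2 form a matching, so any vertex cover needs at least 3 vertices (one per matched edge).
Conversely {p2, p3, p4} meets every edge and has exactly 3 vertices, so 3 is optimal.

3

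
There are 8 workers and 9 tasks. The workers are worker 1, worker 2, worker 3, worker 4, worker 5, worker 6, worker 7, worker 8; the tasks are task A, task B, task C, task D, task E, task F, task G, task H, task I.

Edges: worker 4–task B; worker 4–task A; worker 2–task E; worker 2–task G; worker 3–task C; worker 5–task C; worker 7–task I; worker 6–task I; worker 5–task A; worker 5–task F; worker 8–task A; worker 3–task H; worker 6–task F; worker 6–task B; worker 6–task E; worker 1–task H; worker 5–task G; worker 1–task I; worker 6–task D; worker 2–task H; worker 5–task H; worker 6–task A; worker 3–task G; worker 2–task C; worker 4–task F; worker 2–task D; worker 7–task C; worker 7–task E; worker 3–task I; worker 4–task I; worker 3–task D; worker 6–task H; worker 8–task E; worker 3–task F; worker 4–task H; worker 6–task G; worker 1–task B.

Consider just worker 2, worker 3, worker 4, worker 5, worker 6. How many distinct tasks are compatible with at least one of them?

9

The union of neighbours of {worker 2, worker 3, worker 4, worker 5, worker 6} is {task A, task B, task C, task D, task E, task F, task G, task H, task I}, which has 9 elements.
Since |N(S)| = 9 ≥ |S| = 5, Hall's condition holds for this subset.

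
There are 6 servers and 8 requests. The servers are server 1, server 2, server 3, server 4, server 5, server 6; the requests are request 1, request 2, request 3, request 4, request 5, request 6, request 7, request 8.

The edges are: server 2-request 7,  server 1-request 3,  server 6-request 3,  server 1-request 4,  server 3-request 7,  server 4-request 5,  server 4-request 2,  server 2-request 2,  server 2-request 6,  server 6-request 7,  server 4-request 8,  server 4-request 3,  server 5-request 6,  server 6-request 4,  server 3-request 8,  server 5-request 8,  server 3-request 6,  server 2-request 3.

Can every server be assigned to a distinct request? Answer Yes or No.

Yes

For example, pair server 1→request 4, server 2→request 3, server 3→request 8, server 4→request 5, server 5→request 6, server 6→request 7.
All 6 servers are covered.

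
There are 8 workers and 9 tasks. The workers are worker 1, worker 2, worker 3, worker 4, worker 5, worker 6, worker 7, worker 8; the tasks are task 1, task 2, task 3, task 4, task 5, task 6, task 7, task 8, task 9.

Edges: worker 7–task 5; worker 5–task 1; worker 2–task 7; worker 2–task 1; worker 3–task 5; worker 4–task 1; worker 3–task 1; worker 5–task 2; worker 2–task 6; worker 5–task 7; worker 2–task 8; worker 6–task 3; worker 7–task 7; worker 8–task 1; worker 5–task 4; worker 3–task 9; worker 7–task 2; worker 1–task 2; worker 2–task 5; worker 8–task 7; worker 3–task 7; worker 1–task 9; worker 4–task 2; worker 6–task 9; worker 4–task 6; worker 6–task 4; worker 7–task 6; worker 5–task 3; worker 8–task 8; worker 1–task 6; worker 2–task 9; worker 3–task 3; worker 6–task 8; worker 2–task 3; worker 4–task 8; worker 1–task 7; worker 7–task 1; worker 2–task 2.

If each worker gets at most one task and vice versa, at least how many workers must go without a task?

0

A valid assignment of size 8: worker 1-task 2, worker 2-task 5, worker 3-task 9, worker 4-task 6, worker 5-task 1, worker 6-task 4, worker 7-task 7, worker 8-task 8.
All 8 workers are matched, so no larger matching exists.
That matches 8 of the 8, leaving 0 unmatched; no matching can do better.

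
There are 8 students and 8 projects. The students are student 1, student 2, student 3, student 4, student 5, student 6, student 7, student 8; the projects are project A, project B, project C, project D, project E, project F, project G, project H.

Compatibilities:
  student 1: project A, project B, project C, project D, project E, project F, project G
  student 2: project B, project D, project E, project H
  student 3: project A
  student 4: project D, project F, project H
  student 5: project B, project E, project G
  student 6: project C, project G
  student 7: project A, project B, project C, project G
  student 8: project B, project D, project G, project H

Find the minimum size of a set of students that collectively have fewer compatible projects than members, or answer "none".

none

A matching saturating every student exists, for instance student 1→project G, student 2→project D, student 3→project A, student 4→project F, student 5→project E, student 6→project C, student 7→project B, student 8→project H.
By Hall's marriage theorem, this means |N(S)| ≥ |S| for every subset S, so no violating subset exists.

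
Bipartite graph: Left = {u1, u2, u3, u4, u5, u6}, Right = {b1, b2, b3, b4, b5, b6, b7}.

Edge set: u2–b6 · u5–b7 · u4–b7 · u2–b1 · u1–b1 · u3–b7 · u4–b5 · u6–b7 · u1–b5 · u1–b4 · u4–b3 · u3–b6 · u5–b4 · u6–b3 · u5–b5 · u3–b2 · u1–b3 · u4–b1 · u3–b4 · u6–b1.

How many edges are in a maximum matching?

6

A valid assignment of size 6: u1–b4, u2–b1, u3–b6, u4–b7, u5–b5, u6–b3.
This saturates every left vertex, so 6 is the maximum.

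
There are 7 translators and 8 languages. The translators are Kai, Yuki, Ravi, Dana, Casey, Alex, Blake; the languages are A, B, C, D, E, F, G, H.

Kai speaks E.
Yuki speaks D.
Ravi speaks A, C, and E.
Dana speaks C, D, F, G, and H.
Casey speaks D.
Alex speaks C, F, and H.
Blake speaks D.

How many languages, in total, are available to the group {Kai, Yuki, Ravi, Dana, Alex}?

7

The union of neighbours of {Kai, Yuki, Ravi, Dana, Alex} is {A, C, D, E, F, G, H}, which has 7 elements.
Since |N(S)| = 7 ≥ |S| = 5, Hall's condition holds for this subset.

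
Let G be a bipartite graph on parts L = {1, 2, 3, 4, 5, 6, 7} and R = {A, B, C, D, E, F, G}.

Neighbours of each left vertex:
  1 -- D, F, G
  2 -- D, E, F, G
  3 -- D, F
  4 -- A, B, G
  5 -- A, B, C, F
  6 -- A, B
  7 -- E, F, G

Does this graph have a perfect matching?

One maximum matching: 1-G, 2-D, 3-F, 4-A, 5-C, 6-B, 7-E.
All 7 left vertices are covered.

Yes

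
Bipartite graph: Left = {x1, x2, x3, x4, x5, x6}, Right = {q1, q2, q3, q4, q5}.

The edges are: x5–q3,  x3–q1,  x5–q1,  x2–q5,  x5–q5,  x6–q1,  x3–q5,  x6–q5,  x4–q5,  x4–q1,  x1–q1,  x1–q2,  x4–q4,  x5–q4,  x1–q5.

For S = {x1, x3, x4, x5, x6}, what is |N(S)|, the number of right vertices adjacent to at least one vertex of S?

5

The union of neighbours of {x1, x3, x4, x5, x6} is {q1, q2, q3, q4, q5}, which has 5 elements.
Since |N(S)| = 5 ≥ |S| = 5, Hall's condition holds for this subset.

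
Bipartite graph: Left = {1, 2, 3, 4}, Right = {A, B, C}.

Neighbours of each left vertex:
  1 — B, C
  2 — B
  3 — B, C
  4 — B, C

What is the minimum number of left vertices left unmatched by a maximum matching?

For example, pair 1-C, 2-B.
The set {1, 2, 3, 4} has only 2 neighbours ({B, C}), so by Hall's theorem at most 2 of the 4 left vertices can be matched.
That matches 2 of the 4, leaving 2 unmatched; no matching can do better.

2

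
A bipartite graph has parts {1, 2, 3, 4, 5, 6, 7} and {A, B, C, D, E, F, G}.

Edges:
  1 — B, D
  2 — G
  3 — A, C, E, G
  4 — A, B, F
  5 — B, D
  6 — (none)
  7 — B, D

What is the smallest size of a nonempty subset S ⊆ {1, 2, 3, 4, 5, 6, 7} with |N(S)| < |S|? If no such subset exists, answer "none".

Take S = {6}. Its neighbourhood is {}, so |N(S)| = 0 < |S| = 1.

1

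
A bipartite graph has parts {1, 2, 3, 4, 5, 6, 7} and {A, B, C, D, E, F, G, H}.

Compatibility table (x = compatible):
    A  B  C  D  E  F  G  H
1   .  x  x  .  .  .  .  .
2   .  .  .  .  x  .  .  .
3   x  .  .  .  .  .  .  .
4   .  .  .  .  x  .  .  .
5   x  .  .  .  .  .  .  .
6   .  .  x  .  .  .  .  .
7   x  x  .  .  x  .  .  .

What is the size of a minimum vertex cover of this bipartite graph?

{A, B, C, E} is a vertex cover of size 4: every edge has an endpoint in this set.
No smaller cover exists because 1–B, 2–E, 3–A, 6–C is a matching of size 4, and a cover must include an endpoint of each of these disjoint edges (König's theorem).

4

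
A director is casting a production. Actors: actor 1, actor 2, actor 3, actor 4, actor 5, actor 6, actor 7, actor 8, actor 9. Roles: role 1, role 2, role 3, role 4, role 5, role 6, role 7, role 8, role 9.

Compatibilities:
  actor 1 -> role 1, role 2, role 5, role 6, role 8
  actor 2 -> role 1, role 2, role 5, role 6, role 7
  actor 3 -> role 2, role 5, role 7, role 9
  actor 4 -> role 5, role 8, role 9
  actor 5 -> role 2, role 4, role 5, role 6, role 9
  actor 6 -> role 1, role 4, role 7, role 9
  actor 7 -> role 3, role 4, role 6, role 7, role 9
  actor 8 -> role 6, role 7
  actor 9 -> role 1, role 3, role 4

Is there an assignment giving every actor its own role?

Yes

One maximum matching: actor 1–role 6, actor 2–role 1, actor 3–role 2, actor 4–role 8, actor 5–role 5, actor 6–role 4, actor 7–role 9, actor 8–role 7, actor 9–role 3.
Every actor is matched, so this is a perfect matching.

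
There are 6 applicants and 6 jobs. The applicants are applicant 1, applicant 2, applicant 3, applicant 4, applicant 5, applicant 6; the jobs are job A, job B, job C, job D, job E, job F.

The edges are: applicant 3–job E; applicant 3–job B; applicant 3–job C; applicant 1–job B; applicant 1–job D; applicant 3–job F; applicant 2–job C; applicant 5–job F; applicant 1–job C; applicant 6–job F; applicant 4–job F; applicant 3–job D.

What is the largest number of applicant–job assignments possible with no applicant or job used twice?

4

One maximum matching: applicant 1-job B, applicant 2-job C, applicant 3-job D, applicant 4-job F.
The set {applicant 4, applicant 5, applicant 6} has only 1 neighbour ({job F}), so by Hall's theorem at most 4 of the 6 applicants can be matched.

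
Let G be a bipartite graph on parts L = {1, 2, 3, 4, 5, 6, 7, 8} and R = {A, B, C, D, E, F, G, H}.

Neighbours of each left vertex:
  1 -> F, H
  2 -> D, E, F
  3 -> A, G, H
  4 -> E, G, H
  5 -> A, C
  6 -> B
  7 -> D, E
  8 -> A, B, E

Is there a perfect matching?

A valid assignment of size 8: 1-H, 2-F, 3-A, 4-G, 5-C, 6-B, 7-D, 8-E.
All 8 left vertices are covered.

Yes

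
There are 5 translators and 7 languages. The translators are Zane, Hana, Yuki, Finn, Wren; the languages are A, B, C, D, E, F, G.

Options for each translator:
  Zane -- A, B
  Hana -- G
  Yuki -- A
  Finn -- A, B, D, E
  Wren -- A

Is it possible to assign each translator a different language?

No

The set {Yuki, Wren} has only 1 neighbour ({A}), so by Hall's theorem at most 4 of the 5 translators can be matched.
Hence no matching covers every translator.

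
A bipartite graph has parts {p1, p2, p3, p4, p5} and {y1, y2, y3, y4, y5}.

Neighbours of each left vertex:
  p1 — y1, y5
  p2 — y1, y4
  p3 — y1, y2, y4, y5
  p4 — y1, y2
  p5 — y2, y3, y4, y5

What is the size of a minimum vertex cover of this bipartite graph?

{p1, p2, p3, p4, p5} is a vertex cover of size 5: every edge has an endpoint in this set.
No smaller cover exists because p1–y5, p2–y4, p3–y2, p4–y1, p5–y3 is a matching of size 5, and a cover must include an endpoint of each of these disjoint edges (König's theorem).

5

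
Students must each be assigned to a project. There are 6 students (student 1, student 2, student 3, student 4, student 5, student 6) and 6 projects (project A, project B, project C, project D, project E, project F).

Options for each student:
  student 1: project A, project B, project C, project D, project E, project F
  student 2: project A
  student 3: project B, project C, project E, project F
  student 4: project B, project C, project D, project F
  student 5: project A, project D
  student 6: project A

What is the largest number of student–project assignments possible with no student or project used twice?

One maximum matching: student 1–project F, student 2–project A, student 3–project E, student 4–project C, student 5–project D.
The set {student 2, student 6} has only 1 neighbour ({project A}), so by Hall's theorem at most 5 of the 6 students can be matched.

5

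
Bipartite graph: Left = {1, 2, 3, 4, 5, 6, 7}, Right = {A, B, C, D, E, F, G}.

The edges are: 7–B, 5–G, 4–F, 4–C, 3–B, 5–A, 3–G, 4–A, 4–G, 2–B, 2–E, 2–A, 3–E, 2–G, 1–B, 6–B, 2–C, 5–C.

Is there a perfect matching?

No

The set {1, 6, 7} has only 1 neighbour ({B}), so by Hall's theorem at most 5 of the 7 left vertices can be matched.
Hence no matching covers every left vertex.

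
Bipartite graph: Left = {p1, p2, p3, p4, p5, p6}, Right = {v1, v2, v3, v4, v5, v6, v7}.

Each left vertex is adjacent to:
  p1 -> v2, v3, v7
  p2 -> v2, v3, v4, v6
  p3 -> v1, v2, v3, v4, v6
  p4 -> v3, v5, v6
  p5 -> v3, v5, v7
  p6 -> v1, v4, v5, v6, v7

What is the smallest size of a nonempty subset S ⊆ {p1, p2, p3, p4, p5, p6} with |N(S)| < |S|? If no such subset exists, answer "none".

A matching saturating every left vertex exists, for instance p1→v7, p2→v2, p3→v1, p4→v5, p5→v3, p6→v6.
By Hall's marriage theorem, this means |N(S)| ≥ |S| for every subset S, so no violating subset exists.

none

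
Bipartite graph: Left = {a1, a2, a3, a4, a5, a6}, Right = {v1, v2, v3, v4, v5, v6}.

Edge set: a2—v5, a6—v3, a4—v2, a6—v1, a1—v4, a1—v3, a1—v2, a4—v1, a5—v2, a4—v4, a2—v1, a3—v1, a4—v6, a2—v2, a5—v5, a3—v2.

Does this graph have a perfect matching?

A valid assignment of size 6: a1-v4, a2-v5, a3-v1, a4-v6, a5-v2, a6-v3.
Every left vertex is matched, so this is a perfect matching.

Yes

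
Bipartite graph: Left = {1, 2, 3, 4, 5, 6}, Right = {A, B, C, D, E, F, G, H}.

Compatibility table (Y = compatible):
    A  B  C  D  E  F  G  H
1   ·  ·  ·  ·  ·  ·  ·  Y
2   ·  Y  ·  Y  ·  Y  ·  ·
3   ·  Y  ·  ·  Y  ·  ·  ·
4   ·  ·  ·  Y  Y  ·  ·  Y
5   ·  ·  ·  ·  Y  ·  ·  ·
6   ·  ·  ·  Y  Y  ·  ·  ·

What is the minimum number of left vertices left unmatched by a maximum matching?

1

For example, pair 1–H, 2–F, 3–B, 4–D, 5–E.
The set {1, 4, 5, 6} has only 3 neighbours ({D, E, H}), so by Hall's theorem at most 5 of the 6 left vertices can be matched.
That matches 5 of the 6, leaving 1 unmatched; no matching can do better.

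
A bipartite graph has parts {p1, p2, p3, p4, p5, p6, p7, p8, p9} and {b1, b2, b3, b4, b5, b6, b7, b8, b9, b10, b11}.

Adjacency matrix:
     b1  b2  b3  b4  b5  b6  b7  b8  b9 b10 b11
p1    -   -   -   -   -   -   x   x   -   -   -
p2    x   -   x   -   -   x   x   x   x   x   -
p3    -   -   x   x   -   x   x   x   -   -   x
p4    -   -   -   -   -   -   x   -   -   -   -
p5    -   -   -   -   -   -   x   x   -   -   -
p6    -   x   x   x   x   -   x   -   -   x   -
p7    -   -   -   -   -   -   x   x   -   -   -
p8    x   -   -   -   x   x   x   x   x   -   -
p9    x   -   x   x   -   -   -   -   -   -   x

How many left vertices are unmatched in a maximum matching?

2

A valid assignment of size 7: p1-b8, p2-b6, p3-b11, p4-b7, p6-b5, p8-b1, p9-b3.
The set {p1, p4, p5, p7} has only 2 neighbours ({b7, b8}), so by Hall's theorem at most 7 of the 9 left vertices can be matched.
That matches 7 of the 9, leaving 2 unmatched; no matching can do better.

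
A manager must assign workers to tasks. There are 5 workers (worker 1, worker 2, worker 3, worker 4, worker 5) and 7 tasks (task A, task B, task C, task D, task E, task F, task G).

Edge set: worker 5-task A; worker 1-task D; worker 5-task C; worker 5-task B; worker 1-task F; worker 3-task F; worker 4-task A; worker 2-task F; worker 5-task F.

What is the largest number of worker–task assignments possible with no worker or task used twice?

4

For example, pair worker 1-task D, worker 2-task F, worker 4-task A, worker 5-task B.
The set {worker 2, worker 3} has only 1 neighbour ({task F}), so by Hall's theorem at most 4 of the 5 workers can be matched.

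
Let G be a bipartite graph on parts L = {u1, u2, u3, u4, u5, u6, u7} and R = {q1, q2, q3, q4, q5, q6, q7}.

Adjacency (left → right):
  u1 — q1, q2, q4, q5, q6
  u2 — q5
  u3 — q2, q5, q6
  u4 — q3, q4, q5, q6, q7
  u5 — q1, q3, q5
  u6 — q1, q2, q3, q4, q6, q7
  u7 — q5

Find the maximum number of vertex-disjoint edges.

6

One maximum matching: u1–q1, u2–q5, u3–q2, u4–q4, u5–q3, u6–q6.
The set {u2, u7} has only 1 neighbour ({q5}), so by Hall's theorem at most 6 of the 7 left vertices can be matched.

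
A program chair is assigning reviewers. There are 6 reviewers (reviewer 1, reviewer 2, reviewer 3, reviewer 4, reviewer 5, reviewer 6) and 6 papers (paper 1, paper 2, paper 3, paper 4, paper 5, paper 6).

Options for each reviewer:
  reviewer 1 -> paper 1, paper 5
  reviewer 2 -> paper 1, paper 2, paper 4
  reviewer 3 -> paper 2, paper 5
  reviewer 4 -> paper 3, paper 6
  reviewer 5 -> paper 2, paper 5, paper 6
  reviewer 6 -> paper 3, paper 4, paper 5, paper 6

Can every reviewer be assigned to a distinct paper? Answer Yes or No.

Yes

One maximum matching: reviewer 1→paper 5, reviewer 2→paper 1, reviewer 3→paper 2, reviewer 4→paper 3, reviewer 5→paper 6, reviewer 6→paper 4.
All 6 reviewers are covered.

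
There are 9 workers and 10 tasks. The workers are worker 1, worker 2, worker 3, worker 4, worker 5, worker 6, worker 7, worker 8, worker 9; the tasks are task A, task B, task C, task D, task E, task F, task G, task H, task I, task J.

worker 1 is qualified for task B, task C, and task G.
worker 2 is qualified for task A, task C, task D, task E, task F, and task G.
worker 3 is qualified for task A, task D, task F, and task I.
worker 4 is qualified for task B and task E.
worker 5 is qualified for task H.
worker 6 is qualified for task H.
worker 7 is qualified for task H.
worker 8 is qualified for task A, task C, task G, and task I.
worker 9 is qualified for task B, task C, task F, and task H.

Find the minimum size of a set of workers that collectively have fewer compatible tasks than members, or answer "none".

Take S = {worker 5, worker 6}. Its neighbourhood is {task H}, so |N(S)| = 1 < |S| = 2.
No single vertex violates Hall's condition since each has at least one neighbour, so 2 is the minimum.

2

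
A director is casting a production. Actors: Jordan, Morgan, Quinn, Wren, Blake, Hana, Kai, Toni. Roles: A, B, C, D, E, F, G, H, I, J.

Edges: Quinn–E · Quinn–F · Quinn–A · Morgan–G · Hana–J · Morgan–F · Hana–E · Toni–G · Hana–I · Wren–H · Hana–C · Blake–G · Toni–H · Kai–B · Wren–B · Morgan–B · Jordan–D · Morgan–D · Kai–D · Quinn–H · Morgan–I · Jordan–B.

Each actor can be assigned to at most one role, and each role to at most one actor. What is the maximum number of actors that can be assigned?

One maximum matching: Jordan-D, Morgan-F, Quinn-E, Wren-H, Blake-G, Hana-J, Kai-B.
The set {Jordan, Wren, Blake, Kai, Toni} has only 4 neighbours ({B, D, G, H}), so by Hall's theorem at most 7 of the 8 actors can be matched.

7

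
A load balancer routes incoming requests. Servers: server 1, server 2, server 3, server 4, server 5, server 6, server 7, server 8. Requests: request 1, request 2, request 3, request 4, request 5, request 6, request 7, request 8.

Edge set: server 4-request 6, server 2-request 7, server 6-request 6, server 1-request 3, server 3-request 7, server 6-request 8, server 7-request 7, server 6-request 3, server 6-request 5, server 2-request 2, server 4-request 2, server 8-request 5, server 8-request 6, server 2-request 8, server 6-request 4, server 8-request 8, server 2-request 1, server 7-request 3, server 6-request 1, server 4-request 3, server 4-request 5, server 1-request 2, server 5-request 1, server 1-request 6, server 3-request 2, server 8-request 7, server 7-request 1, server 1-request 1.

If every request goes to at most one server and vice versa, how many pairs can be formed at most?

For example, pair server 1-request 6, server 2-request 8, server 3-request 2, server 4-request 5, server 5-request 1, server 6-request 4, server 7-request 3, server 8-request 7.
All 8 servers are matched, so no larger matching exists.

8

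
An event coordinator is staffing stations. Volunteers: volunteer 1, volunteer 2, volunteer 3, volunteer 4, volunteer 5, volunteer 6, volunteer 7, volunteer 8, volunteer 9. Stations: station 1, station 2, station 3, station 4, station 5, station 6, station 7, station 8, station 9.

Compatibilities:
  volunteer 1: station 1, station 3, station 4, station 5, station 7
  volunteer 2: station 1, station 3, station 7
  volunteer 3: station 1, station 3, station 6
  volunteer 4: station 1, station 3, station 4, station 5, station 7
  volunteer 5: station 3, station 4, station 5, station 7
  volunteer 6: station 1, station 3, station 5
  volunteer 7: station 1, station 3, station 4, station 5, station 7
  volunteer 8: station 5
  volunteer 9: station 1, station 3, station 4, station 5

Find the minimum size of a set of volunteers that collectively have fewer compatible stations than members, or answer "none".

Take S = {volunteer 1, volunteer 2, volunteer 4, volunteer 5, volunteer 6, volunteer 7}. Its neighbourhood is {station 1, station 3, station 4, station 5, station 7}, so |N(S)| = 5 < |S| = 6.
Every subset of size less than 6 has at least as many neighbours as members, so 6 is the minimum.

6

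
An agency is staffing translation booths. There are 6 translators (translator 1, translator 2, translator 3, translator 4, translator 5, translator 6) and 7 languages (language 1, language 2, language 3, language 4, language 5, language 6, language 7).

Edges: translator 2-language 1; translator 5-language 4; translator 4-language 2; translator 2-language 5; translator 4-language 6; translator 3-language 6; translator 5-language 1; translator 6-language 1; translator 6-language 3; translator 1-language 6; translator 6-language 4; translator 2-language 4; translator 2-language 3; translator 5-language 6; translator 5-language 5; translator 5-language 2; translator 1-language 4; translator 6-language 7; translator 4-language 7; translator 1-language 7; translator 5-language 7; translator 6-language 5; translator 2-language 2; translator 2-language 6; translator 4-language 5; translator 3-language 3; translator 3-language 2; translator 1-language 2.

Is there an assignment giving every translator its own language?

Yes

For example, pair translator 1→language 6, translator 2→language 3, translator 3→language 2, translator 4→language 5, translator 5→language 4, translator 6→language 7.
All 6 translators are covered.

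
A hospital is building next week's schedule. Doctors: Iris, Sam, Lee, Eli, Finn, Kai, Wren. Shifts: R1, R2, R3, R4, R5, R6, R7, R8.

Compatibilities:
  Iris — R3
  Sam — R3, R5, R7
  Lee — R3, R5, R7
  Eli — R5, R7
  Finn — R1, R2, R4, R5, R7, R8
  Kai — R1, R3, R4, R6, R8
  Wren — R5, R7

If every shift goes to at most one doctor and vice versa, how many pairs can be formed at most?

5

One maximum matching: Iris→R3, Sam→R5, Lee→R7, Finn→R2, Kai→R6.
The set {Iris, Sam, Lee, Eli, Wren} has only 3 neighbours ({R3, R5, R7}), so by Hall's theorem at most 5 of the 7 doctors can be matched.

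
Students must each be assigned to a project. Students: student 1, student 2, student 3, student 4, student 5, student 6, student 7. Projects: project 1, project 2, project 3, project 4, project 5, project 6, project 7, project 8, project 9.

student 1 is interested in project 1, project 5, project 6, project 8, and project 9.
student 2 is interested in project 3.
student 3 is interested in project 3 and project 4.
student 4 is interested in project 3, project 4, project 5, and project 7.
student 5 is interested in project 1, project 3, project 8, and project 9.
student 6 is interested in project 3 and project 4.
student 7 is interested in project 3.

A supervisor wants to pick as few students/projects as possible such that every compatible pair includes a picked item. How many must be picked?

5

A maximum matching has 5 edges (e.g. student 1–project 6, student 2–project 3, student 3–project 4, student 4–project 7, student 5–project 9).
By König's theorem the minimum vertex cover has the same size. One such cover is {student 1, student 4, student 5, project 3, project 4}.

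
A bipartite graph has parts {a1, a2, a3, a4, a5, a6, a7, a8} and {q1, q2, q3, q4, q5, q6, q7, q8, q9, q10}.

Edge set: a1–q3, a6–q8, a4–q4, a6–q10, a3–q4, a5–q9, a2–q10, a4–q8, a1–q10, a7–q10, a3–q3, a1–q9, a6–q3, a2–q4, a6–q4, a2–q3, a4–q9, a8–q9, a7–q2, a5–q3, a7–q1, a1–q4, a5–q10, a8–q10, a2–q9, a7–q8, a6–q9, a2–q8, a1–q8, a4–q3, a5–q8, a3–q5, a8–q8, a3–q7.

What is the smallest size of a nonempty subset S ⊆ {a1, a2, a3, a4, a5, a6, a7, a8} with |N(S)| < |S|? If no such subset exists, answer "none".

Take S = {a1, a2, a4, a5, a6, a8}. Its neighbourhood is {q3, q4, q8, q9, q10}, so |N(S)| = 5 < |S| = 6.
Every subset of size less than 6 has at least as many neighbours as members, so 6 is the minimum.

6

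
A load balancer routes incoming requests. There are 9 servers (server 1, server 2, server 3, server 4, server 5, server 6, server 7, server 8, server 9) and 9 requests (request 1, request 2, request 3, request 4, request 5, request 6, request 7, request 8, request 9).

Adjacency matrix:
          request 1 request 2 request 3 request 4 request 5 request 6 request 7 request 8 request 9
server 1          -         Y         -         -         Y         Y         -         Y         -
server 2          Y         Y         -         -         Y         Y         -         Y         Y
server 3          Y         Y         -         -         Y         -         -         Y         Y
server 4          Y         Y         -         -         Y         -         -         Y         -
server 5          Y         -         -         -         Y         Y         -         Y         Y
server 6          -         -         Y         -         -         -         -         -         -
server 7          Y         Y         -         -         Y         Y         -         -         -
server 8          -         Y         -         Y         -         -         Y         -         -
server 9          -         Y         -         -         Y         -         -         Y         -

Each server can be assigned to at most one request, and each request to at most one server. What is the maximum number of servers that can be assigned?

8

One maximum matching: server 1→request 8, server 2→request 9, server 3→request 1, server 4→request 2, server 5→request 5, server 6→request 3, server 7→request 6, server 8→request 7.
The set {server 1, server 2, server 3, server 4, server 5, server 7, server 9} has only 6 neighbours ({request 1, request 2, request 5, request 6, request 8, request 9}), so by Hall's theorem at most 8 of the 9 servers can be matched.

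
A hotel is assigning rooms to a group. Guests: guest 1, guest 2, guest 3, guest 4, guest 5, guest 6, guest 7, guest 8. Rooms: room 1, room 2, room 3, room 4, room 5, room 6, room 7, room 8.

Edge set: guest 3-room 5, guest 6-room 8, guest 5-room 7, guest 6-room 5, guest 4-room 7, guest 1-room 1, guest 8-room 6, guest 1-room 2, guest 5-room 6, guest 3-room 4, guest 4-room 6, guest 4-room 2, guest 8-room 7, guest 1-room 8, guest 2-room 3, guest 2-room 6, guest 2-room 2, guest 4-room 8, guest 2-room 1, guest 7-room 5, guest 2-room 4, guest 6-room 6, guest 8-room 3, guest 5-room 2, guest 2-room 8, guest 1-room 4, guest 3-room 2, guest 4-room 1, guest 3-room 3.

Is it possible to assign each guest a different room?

Yes

One maximum matching: guest 1→room 1, guest 2→room 4, guest 3→room 3, guest 4→room 2, guest 5→room 6, guest 6→room 8, guest 7→room 5, guest 8→room 7.
All 8 guests are covered.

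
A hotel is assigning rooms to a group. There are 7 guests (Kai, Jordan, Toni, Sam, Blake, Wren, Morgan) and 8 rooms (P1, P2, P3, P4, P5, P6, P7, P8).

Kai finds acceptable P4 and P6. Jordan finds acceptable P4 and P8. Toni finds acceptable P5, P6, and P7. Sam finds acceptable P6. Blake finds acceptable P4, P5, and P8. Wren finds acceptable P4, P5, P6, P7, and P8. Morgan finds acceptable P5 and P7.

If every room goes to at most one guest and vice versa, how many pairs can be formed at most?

5

A valid assignment of size 5: Kai–P4, Jordan–P8, Toni–P7, Sam–P6, Blake–P5.
The set {Kai, Jordan, Toni, Sam, Blake, Wren, Morgan} has only 5 neighbours ({P4, P5, P6, P7, P8}), so by Hall's theorem at most 5 of the 7 guests can be matched.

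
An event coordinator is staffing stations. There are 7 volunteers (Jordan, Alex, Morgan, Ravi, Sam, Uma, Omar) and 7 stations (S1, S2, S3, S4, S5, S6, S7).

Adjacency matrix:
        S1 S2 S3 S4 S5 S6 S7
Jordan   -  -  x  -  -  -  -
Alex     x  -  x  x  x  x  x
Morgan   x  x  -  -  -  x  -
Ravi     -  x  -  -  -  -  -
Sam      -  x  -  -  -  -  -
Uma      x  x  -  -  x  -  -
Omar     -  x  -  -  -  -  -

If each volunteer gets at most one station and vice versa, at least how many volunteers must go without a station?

A valid assignment of size 5: Jordan→S3, Alex→S7, Morgan→S6, Ravi→S2, Uma→S1.
The set {Ravi, Sam, Omar} has only 1 neighbour ({S2}), so by Hall's theorem at most 5 of the 7 volunteers can be matched.
That matches 5 of the 7, leaving 2 unmatched; no matching can do better.

2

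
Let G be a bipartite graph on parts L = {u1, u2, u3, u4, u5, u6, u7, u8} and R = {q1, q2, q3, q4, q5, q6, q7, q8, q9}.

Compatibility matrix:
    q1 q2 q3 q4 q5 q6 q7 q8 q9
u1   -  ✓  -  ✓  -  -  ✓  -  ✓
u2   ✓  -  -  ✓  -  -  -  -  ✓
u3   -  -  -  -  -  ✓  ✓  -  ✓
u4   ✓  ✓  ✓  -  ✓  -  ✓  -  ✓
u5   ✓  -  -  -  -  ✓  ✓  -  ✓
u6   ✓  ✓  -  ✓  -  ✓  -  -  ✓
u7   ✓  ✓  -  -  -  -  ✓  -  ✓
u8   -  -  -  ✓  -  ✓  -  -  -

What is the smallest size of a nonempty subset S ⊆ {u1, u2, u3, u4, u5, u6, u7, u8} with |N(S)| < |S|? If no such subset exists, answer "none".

7

Take S = {u1, u2, u3, u5, u6, u7, u8}. Its neighbourhood is {q1, q2, q4, q6, q7, q9}, so |N(S)| = 6 < |S| = 7.
Every subset of size less than 7 has at least as many neighbours as members, so 7 is the minimum.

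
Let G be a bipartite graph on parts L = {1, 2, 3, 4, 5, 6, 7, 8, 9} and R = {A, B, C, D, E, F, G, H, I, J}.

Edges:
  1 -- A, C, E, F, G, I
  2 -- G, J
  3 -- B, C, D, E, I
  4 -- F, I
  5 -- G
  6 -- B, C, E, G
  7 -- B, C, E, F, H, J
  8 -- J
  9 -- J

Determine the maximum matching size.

7

One maximum matching: 1-A, 2-J, 3-B, 4-F, 5-G, 6-C, 7-E.
The set {2, 5, 8, 9} has only 2 neighbours ({G, J}), so by Hall's theorem at most 7 of the 9 left vertices can be matched.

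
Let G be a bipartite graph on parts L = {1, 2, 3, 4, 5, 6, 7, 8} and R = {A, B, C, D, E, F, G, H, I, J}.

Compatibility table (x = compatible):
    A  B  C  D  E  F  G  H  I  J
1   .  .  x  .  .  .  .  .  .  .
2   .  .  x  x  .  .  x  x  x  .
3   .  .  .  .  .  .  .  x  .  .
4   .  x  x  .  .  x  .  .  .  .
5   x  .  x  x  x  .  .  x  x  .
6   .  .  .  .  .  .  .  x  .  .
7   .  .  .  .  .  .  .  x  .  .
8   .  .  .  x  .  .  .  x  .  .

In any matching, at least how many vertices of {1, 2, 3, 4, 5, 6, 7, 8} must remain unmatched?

2

A valid assignment of size 6: 1–C, 2–G, 3–H, 4–B, 5–A, 8–D.
The set {3, 6, 7} has only 1 neighbour ({H}), so by Hall's theorem at most 6 of the 8 left vertices can be matched.
That matches 6 of the 8, leaving 2 unmatched; no matching can do better.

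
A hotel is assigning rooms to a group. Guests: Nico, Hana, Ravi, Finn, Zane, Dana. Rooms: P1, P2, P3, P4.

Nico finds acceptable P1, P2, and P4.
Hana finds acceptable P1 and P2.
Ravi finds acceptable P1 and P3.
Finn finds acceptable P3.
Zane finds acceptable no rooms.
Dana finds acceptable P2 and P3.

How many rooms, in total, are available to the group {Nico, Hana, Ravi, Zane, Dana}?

4

The union of neighbours of {Nico, Hana, Ravi, Zane, Dana} is {P1, P2, P3, P4}, which has 4 elements.
Since |N(S)| = 4 < |S| = 5, Hall's condition fails for this subset.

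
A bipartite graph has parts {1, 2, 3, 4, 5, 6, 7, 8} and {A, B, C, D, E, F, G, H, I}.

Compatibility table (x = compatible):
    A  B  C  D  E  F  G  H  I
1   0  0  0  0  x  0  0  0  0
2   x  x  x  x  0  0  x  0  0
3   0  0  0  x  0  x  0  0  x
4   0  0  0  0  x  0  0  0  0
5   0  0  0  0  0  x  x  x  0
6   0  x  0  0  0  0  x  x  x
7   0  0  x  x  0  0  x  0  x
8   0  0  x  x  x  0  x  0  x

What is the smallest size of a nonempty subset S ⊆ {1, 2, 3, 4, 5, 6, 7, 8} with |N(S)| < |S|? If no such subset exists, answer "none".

Take S = {1, 4}. Its neighbourhood is {E}, so |N(S)| = 1 < |S| = 2.
No single vertex violates Hall's condition since each has at least one neighbour, so 2 is the minimum.

2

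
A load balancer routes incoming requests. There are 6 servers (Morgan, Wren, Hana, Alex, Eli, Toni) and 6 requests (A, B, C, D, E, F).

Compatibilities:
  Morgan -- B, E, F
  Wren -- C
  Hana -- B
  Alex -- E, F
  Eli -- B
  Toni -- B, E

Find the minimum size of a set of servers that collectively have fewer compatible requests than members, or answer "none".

2

Take S = {Hana, Eli}. Its neighbourhood is {B}, so |N(S)| = 1 < |S| = 2.
No single vertex violates Hall's condition since each has at least one neighbour, so 2 is the minimum.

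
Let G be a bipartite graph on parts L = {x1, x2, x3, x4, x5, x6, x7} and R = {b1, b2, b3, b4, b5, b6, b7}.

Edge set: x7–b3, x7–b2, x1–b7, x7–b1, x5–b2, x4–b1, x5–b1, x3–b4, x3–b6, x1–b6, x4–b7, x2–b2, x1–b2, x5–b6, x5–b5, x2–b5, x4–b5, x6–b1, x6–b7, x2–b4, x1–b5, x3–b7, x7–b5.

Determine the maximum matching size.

A valid assignment of size 7: x1→b2, x2→b4, x3→b6, x4→b5, x5→b1, x6→b7, x7→b3.
All 7 left vertices are matched, so no larger matching exists.

7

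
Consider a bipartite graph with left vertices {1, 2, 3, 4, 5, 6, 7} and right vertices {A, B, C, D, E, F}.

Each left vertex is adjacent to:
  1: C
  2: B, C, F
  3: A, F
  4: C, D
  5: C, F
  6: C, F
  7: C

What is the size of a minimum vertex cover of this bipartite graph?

5

A maximum matching has 5 edges (e.g. 1–C, 2–B, 3–A, 4–D, 5–F).
By König's theorem the minimum vertex cover has the same size. One such cover is {2, 3, 4, C, F}.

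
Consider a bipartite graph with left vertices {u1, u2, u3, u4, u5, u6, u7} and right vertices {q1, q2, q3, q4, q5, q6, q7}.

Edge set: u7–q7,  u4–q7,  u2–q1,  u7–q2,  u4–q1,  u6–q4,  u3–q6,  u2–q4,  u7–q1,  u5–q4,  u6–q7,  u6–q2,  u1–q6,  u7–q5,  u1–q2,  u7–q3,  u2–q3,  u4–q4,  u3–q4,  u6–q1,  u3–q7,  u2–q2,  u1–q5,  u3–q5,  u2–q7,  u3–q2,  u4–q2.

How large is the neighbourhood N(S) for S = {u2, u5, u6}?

The union of neighbours of {u2, u5, u6} is {q1, q2, q3, q4, q7}, which has 5 elements.
Since |N(S)| = 5 ≥ |S| = 3, Hall's condition holds for this subset.

5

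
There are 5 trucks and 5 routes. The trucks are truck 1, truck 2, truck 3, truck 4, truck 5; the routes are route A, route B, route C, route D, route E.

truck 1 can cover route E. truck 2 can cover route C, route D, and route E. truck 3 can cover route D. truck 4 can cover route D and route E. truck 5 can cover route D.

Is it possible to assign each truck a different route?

No

The set {truck 1, truck 3, truck 4, truck 5} has only 2 neighbours ({route D, route E}), so by Hall's theorem at most 3 of the 5 trucks can be matched.
Hence no matching covers every truck.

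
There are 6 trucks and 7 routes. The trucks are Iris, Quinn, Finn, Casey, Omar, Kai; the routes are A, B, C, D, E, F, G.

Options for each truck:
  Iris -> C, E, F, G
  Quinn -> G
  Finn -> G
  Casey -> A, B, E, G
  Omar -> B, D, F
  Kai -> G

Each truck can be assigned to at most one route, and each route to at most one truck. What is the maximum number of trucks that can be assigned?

4

A valid assignment of size 4: Iris-C, Quinn-G, Casey-E, Omar-B.
The set {Quinn, Finn, Kai} has only 1 neighbour ({G}), so by Hall's theorem at most 4 of the 6 trucks can be matched.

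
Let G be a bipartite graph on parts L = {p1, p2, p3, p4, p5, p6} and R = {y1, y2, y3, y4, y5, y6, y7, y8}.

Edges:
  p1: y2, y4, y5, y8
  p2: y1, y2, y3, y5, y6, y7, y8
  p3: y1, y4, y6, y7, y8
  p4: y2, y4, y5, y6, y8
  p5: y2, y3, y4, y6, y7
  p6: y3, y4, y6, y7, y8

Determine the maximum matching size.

6

A valid assignment of size 6: p1–y8, p2–y3, p3–y1, p4–y4, p5–y6, p6–y7.
This saturates every left vertex, so 6 is the maximum.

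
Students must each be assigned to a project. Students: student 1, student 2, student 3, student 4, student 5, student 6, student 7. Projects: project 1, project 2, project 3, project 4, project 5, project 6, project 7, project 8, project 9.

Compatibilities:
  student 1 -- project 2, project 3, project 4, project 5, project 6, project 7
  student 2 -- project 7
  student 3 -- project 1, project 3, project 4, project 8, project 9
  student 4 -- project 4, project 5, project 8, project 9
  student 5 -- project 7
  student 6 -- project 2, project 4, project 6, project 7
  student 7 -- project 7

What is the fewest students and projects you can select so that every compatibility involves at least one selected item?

{student 1, student 3, student 4, student 6, project 7} is a vertex cover of size 5: every edge has an endpoint in this set.
No smaller cover exists because student 1–project 2, student 2–project 7, student 3–project 3, student 4–project 9, student 6–project 4 is a matching of size 5, and a cover must include an endpoint of each of these disjoint edges (König's theorem).

5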